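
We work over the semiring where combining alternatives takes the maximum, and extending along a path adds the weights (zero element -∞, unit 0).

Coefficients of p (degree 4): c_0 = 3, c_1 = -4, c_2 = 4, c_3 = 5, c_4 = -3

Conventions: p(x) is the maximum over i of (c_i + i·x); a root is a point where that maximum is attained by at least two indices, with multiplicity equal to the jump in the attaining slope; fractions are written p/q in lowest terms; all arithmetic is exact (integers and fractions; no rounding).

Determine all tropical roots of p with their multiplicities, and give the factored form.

hull edge (i=0, c=3) to (i=3, c=5): slope 2/3, span 3
hull edge (i=3, c=5) to (i=4, c=-3): slope -8, span 1
Factored form: p(x) = -3 ⊗ (x ⊕ (-2/3)) ⊗ (x ⊕ (-2/3)) ⊗ (x ⊕ (-2/3)) ⊗ (x ⊕ 8)
Answer: roots = -2/3 (mult 3), 8 (mult 1)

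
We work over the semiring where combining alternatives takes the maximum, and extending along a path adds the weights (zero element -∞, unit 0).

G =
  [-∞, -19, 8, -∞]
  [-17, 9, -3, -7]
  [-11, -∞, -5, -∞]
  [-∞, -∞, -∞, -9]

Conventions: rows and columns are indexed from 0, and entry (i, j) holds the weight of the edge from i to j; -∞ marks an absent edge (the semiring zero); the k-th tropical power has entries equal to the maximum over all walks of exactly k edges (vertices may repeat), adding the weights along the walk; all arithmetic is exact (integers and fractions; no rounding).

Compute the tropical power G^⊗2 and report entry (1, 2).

G^⊗2:
  [-3, -10, 3, -26]
  [-8, 18, 6, 2]
  [-16, -30, -3, -∞]
  [-∞, -∞, -∞, -18]
Key observation: the optimum is the walk 1->1->2, with weight 9 + (-3) = 6.
Optimal value attained by: walk 1->1->2.
Answer: (G^⊗2)[1][2] = 6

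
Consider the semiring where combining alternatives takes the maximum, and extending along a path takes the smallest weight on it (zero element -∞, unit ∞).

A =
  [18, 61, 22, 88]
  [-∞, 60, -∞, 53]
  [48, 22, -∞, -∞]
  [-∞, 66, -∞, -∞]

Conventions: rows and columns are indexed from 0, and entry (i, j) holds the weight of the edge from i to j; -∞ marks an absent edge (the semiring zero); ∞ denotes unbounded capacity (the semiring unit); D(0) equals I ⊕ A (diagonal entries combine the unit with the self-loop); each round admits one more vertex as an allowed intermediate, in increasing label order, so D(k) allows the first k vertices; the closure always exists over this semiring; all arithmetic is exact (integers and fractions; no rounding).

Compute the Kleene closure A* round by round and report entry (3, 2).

D(0):
  [∞, 61, 22, 88]
  [-∞, ∞, -∞, 53]
  [48, 22, ∞, -∞]
  [-∞, 66, -∞, ∞]
D(1):
  [∞, 61, 22, 88]
  [-∞, ∞, -∞, 53]
  [48, 48, ∞, 48]
  [-∞, 66, -∞, ∞]
D(2):
  [∞, 61, 22, 88]
  [-∞, ∞, -∞, 53]
  [48, 48, ∞, 48]
  [-∞, 66, -∞, ∞]
D(3):
  [∞, 61, 22, 88]
  [-∞, ∞, -∞, 53]
  [48, 48, ∞, 48]
  [-∞, 66, -∞, ∞]
D(4):
  [∞, 66, 22, 88]
  [-∞, ∞, -∞, 53]
  [48, 48, ∞, 48]
  [-∞, 66, -∞, ∞]
Answer: A*[3][2] = -∞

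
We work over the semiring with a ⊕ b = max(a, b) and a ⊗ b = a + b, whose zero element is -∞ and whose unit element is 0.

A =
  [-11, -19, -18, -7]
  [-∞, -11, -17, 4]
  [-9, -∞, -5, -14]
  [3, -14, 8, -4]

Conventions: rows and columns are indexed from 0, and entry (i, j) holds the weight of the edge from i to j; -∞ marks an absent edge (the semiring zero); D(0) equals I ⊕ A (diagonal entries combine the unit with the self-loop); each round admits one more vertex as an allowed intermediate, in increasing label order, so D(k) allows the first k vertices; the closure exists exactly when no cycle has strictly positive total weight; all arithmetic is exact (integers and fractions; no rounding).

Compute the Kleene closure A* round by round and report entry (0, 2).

D(0):
  [0, -19, -18, -7]
  [-∞, 0, -17, 4]
  [-9, -∞, 0, -14]
  [3, -14, 8, 0]
D(1):
  [0, -19, -18, -7]
  [-∞, 0, -17, 4]
  [-9, -28, 0, -14]
  [3, -14, 8, 0]
D(2):
  [0, -19, -18, -7]
  [-∞, 0, -17, 4]
  [-9, -28, 0, -14]
  [3, -14, 8, 0]
D(3):
  [0, -19, -18, -7]
  [-26, 0, -17, 4]
  [-9, -28, 0, -14]
  [3, -14, 8, 0]
D(4):
  [0, -19, 1, -7]
  [7, 0, 12, 4]
  [-9, -28, 0, -14]
  [3, -14, 8, 0]
Answer: A*[0][2] = 1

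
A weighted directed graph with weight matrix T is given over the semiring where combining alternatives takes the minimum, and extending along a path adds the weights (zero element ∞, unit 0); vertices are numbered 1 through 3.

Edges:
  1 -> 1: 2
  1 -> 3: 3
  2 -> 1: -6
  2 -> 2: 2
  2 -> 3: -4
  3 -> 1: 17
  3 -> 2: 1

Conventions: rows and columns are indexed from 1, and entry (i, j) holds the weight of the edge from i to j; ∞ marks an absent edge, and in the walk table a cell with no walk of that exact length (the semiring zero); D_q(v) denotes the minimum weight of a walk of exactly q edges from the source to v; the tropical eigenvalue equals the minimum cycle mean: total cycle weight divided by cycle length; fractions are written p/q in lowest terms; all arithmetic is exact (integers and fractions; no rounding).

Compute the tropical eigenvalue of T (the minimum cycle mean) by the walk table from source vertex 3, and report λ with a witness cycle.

q=0: [∞, ∞, 0]
q=1: [17, 1, ∞]
q=2: [-5, 3, -3]
q=3: [-3, -2, -2]
Optimal cycle mean attained by: cycle 2->3->2, total (-4) + 1, length 2.
Answer: λ = -3/2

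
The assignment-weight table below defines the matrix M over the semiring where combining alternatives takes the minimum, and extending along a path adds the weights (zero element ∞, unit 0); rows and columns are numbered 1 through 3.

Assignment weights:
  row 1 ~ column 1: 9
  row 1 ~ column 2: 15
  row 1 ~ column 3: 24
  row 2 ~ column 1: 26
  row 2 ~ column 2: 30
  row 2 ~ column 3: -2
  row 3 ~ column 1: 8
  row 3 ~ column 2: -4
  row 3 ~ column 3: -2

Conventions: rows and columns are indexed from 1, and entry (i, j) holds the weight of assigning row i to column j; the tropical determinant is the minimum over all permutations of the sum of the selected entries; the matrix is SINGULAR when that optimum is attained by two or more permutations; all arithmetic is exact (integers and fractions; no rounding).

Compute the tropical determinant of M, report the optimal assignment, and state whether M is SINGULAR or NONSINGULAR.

σ = (1, 2, 3): 9 + 30 + (-2) = 37
σ = (1, 3, 2): 9 + (-2) + (-4) = 3
σ = (2, 1, 3): 15 + 26 + (-2) = 39
σ = (2, 3, 1): 15 + (-2) + 8 = 21
σ = (3, 1, 2): 24 + 26 + (-4) = 46
σ = (3, 2, 1): 24 + 30 + 8 = 62
Optimal value attained by: σ = (1, 3, 2).
Answer: det⊕(M) = 3; verdict: NONSINGULAR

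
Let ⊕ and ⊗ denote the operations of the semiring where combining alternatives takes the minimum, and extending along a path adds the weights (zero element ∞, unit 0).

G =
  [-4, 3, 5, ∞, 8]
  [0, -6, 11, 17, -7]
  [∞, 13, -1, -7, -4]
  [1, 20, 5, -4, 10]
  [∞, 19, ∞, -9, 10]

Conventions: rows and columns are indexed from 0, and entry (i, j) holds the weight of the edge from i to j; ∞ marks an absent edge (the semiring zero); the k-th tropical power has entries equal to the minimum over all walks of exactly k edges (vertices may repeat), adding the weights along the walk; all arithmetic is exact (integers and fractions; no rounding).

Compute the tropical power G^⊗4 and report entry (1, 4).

G^⊗2:
  [-8, -3, 1, -2, -4]
  [-6, -12, 5, -16, -13]
  [-6, 7, -2, -13, -5]
  [-3, 4, 1, -8, 1]
  [-8, 11, -4, -13, 1]
G^⊗3:
  [-12, -9, -3, -13, -10]
  [-15, -18, -11, -22, -19]
  [-12, -3, -8, -17, -6]
  [-7, -2, -3, -12, -3]
  [-12, -5, -8, -17, -8]
G^⊗4:
  [-16, -15, -8, -19, -16]
  [-21, -24, -17, -28, -25]
  [-16, -9, -12, -21, -12]
  [-11, -8, -7, -16, -9]
  [-16, -11, -12, -21, -12]
Key observation: the optimum is the walk 1->1->1->1->4, with weight (-6) + (-6) + (-6) + (-7) = -25.
Optimal value attained by: walk 1->1->1->1->4.
Answer: (G^⊗4)[1][4] = -25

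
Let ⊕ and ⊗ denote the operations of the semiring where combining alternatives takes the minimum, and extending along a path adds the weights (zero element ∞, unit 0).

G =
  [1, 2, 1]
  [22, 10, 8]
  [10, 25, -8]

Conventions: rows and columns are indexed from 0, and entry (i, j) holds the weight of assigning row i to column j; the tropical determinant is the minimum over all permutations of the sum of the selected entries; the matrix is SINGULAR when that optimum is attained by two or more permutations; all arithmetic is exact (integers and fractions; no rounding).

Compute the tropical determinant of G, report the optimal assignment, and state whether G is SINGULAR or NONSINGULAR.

σ = (0, 1, 2): 1 + 10 + (-8) = 3
σ = (0, 2, 1): 1 + 8 + 25 = 34
σ = (1, 0, 2): 2 + 22 + (-8) = 16
σ = (1, 2, 0): 2 + 8 + 10 = 20
σ = (2, 0, 1): 1 + 22 + 25 = 48
σ = (2, 1, 0): 1 + 10 + 10 = 21
Optimal value attained by: σ = (0, 1, 2).
Answer: det⊕(G) = 3; verdict: NONSINGULAR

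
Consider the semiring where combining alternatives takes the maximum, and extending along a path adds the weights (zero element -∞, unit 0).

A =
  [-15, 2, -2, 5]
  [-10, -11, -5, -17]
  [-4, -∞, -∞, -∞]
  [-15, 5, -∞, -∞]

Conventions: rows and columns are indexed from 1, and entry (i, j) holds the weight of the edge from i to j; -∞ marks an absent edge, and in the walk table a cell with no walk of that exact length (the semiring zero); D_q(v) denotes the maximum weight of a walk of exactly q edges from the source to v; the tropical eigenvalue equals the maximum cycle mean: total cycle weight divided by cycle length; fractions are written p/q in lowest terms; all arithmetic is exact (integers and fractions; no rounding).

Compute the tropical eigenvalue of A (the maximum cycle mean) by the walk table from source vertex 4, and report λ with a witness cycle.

q=0: [-∞, -∞, -∞, 0]
q=1: [-15, 5, -∞, -∞]
q=2: [-5, -6, 0, -10]
q=3: [-4, -3, -7, 0]
q=4: [-11, 5, -6, 1]
Optimal cycle mean attained by: cycle 1->4->2->3->1, total 5 + 5 + (-5) + (-4), length 4.
Answer: λ = 1/4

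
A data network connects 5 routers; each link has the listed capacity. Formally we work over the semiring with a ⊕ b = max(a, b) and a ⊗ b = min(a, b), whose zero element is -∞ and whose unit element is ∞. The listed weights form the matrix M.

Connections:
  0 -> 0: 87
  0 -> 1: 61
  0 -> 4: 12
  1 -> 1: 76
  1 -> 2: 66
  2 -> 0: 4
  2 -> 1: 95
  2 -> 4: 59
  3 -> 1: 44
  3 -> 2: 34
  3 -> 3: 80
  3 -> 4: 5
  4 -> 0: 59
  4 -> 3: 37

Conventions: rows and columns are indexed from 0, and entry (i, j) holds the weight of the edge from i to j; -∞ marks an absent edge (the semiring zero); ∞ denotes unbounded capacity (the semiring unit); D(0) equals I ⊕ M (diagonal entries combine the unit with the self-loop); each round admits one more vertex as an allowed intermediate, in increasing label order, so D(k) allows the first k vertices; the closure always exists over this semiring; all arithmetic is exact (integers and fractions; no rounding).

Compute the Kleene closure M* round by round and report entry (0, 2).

D(0):
  [∞, 61, -∞, -∞, 12]
  [-∞, ∞, 66, -∞, -∞]
  [4, 95, ∞, -∞, 59]
  [-∞, 44, 34, ∞, 5]
  [59, -∞, -∞, 37, ∞]
D(1):
  [∞, 61, -∞, -∞, 12]
  [-∞, ∞, 66, -∞, -∞]
  [4, 95, ∞, -∞, 59]
  [-∞, 44, 34, ∞, 5]
  [59, 59, -∞, 37, ∞]
D(2):
  [∞, 61, 61, -∞, 12]
  [-∞, ∞, 66, -∞, -∞]
  [4, 95, ∞, -∞, 59]
  [-∞, 44, 44, ∞, 5]
  [59, 59, 59, 37, ∞]
D(3):
  [∞, 61, 61, -∞, 59]
  [4, ∞, 66, -∞, 59]
  [4, 95, ∞, -∞, 59]
  [4, 44, 44, ∞, 44]
  [59, 59, 59, 37, ∞]
D(4):
  [∞, 61, 61, -∞, 59]
  [4, ∞, 66, -∞, 59]
  [4, 95, ∞, -∞, 59]
  [4, 44, 44, ∞, 44]
  [59, 59, 59, 37, ∞]
D(5):
  [∞, 61, 61, 37, 59]
  [59, ∞, 66, 37, 59]
  [59, 95, ∞, 37, 59]
  [44, 44, 44, ∞, 44]
  [59, 59, 59, 37, ∞]
Answer: M*[0][2] = 61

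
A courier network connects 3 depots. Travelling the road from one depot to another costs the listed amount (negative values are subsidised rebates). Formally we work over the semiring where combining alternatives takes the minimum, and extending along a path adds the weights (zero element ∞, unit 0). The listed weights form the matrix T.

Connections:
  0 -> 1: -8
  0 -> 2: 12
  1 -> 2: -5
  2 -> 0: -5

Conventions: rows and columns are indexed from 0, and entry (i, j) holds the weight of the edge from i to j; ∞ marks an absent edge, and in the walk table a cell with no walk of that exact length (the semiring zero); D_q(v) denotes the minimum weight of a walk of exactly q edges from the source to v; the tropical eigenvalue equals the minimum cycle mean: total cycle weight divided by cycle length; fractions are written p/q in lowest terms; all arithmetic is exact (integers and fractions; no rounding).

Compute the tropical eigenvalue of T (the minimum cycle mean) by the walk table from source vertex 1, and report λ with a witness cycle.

q=0: [∞, 0, ∞]
q=1: [∞, ∞, -5]
q=2: [-10, ∞, ∞]
q=3: [∞, -18, 2]
Optimal cycle mean attained by: cycle 0->1->2->0, total (-8) + (-5) + (-5), length 3.
Answer: λ = -6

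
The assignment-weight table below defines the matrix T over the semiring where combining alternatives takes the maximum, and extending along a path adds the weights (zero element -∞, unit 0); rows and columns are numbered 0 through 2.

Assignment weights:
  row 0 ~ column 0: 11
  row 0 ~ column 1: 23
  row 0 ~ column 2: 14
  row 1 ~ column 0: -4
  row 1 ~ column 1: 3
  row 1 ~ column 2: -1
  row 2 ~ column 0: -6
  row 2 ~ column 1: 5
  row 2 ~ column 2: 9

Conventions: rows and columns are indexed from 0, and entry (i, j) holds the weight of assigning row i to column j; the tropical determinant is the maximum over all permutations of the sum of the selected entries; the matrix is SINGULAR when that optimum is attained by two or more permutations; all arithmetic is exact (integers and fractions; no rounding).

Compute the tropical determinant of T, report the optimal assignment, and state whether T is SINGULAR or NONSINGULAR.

σ = (0, 1, 2): 11 + 3 + 9 = 23
σ = (0, 2, 1): 11 + (-1) + 5 = 15
σ = (1, 0, 2): 23 + (-4) + 9 = 28
σ = (1, 2, 0): 23 + (-1) + (-6) = 16
σ = (2, 0, 1): 14 + (-4) + 5 = 15
σ = (2, 1, 0): 14 + 3 + (-6) = 11
Optimal value attained by: σ = (1, 0, 2).
Answer: det⊕(T) = 28; verdict: NONSINGULAR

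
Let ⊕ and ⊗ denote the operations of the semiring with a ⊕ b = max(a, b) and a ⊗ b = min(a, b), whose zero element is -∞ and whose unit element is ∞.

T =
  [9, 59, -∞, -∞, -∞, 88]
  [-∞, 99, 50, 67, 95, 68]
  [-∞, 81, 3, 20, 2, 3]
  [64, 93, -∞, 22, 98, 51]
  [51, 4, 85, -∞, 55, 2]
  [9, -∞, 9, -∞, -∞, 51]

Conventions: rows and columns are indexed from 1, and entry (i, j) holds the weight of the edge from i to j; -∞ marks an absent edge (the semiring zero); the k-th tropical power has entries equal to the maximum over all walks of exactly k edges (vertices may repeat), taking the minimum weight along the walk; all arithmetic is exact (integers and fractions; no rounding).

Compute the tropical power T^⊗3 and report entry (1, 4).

T^⊗2:
  [9, 59, 50, 59, 59, 59]
  [64, 99, 85, 67, 95, 68]
  [20, 81, 50, 67, 81, 68]
  [51, 93, 85, 67, 93, 68]
  [51, 81, 55, 20, 55, 51]
  [9, 9, 9, 9, 2, 51]
T^⊗3:
  [59, 59, 59, 59, 59, 59]
  [64, 99, 85, 67, 95, 68]
  [64, 81, 81, 67, 81, 68]
  [64, 93, 85, 67, 93, 68]
  [51, 81, 55, 67, 81, 68]
  [9, 9, 9, 9, 9, 51]
Key observation: the optimum is the walk 1->2->2->4, with weight 59 min 99 min 67 = 59.
Optimal value attained by: walk 1->2->2->4.
Answer: (T^⊗3)[1][4] = 59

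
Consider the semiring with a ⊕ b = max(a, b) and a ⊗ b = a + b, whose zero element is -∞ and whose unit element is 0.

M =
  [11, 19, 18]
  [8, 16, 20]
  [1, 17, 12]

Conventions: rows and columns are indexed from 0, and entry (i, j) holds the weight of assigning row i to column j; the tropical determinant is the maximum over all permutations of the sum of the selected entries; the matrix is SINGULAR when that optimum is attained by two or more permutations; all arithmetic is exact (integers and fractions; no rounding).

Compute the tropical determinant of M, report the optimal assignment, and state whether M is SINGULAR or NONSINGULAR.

σ = (0, 1, 2): 11 + 16 + 12 = 39
σ = (0, 2, 1): 11 + 20 + 17 = 48
σ = (1, 0, 2): 19 + 8 + 12 = 39
σ = (1, 2, 0): 19 + 20 + 1 = 40
σ = (2, 0, 1): 18 + 8 + 17 = 43
σ = (2, 1, 0): 18 + 16 + 1 = 35
Optimal value attained by: σ = (0, 2, 1).
Answer: det⊕(M) = 48; verdict: NONSINGULAR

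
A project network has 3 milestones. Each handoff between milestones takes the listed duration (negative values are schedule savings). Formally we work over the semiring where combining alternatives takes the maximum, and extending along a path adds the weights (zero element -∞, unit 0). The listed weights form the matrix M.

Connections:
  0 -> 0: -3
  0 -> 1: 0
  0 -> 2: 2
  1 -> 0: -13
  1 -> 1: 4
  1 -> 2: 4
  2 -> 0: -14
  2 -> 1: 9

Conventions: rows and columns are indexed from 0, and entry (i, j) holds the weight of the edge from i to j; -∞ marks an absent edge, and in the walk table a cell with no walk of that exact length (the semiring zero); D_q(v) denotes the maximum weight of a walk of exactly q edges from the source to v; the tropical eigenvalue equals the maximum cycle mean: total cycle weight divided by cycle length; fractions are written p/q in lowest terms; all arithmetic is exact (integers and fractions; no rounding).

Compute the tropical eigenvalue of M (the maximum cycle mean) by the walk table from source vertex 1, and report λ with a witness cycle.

q=0: [-∞, 0, -∞]
q=1: [-13, 4, 4]
q=2: [-9, 13, 8]
q=3: [0, 17, 17]
Optimal cycle mean attained by: cycle 1->2->1, total 4 + 9, length 2.
Answer: λ = 13/2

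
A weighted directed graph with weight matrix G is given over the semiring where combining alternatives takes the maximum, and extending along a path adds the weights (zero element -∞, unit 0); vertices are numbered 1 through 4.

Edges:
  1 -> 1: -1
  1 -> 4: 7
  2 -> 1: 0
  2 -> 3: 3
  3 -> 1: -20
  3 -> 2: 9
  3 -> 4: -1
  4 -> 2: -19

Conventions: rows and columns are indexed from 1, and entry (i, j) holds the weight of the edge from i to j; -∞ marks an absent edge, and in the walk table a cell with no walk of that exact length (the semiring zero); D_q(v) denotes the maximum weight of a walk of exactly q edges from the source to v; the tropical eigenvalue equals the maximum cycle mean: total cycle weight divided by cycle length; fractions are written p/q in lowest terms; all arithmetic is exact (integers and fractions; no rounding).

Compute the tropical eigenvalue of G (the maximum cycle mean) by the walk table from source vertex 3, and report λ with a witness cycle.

q=0: [-∞, -∞, 0, -∞]
q=1: [-20, 9, -∞, -1]
q=2: [9, -20, 12, -13]
q=3: [8, 21, -17, 16]
q=4: [21, -3, 24, 15]
Optimal cycle mean attained by: cycle 2->3->2, total 3 + 9, length 2.
Answer: λ = 6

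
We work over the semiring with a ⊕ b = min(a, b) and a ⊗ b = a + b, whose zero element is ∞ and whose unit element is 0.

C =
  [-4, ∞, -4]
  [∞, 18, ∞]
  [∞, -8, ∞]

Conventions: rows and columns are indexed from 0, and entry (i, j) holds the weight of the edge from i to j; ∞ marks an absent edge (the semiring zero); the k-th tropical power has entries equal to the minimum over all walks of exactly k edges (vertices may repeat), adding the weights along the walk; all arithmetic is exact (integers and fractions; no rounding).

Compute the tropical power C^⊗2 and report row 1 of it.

C^⊗2:
  [-8, -12, -8]
  [∞, 36, ∞]
  [∞, 10, ∞]
Answer: row 1 of C^⊗2 = [∞, 36, ∞]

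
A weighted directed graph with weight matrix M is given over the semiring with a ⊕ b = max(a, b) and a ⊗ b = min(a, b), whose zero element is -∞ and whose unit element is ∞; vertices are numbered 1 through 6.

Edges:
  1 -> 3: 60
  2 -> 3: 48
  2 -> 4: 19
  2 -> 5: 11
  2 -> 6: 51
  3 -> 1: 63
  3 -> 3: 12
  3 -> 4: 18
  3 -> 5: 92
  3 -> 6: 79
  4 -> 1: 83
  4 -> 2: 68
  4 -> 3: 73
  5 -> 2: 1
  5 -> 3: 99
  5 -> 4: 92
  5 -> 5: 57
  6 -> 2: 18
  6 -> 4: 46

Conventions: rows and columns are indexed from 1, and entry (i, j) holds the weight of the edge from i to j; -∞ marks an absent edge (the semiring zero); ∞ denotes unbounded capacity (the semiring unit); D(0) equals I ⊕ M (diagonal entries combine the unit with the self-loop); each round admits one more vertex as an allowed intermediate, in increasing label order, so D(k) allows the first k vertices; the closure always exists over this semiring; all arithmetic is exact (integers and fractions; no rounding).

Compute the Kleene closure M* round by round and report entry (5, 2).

D(0):
  [∞, -∞, 60, -∞, -∞, -∞]
  [-∞, ∞, 48, 19, 11, 51]
  [63, -∞, ∞, 18, 92, 79]
  [83, 68, 73, ∞, -∞, -∞]
  [-∞, 1, 99, 92, ∞, -∞]
  [-∞, 18, -∞, 46, -∞, ∞]
D(1):
  [∞, -∞, 60, -∞, -∞, -∞]
  [-∞, ∞, 48, 19, 11, 51]
  [63, -∞, ∞, 18, 92, 79]
  [83, 68, 73, ∞, -∞, -∞]
  [-∞, 1, 99, 92, ∞, -∞]
  [-∞, 18, -∞, 46, -∞, ∞]
D(2):
  [∞, -∞, 60, -∞, -∞, -∞]
  [-∞, ∞, 48, 19, 11, 51]
  [63, -∞, ∞, 18, 92, 79]
  [83, 68, 73, ∞, 11, 51]
  [-∞, 1, 99, 92, ∞, 1]
  [-∞, 18, 18, 46, 11, ∞]
D(3):
  [∞, -∞, 60, 18, 60, 60]
  [48, ∞, 48, 19, 48, 51]
  [63, -∞, ∞, 18, 92, 79]
  [83, 68, 73, ∞, 73, 73]
  [63, 1, 99, 92, ∞, 79]
  [18, 18, 18, 46, 18, ∞]
D(4):
  [∞, 18, 60, 18, 60, 60]
  [48, ∞, 48, 19, 48, 51]
  [63, 18, ∞, 18, 92, 79]
  [83, 68, 73, ∞, 73, 73]
  [83, 68, 99, 92, ∞, 79]
  [46, 46, 46, 46, 46, ∞]
D(5):
  [∞, 60, 60, 60, 60, 60]
  [48, ∞, 48, 48, 48, 51]
  [83, 68, ∞, 92, 92, 79]
  [83, 68, 73, ∞, 73, 73]
  [83, 68, 99, 92, ∞, 79]
  [46, 46, 46, 46, 46, ∞]
D(6):
  [∞, 60, 60, 60, 60, 60]
  [48, ∞, 48, 48, 48, 51]
  [83, 68, ∞, 92, 92, 79]
  [83, 68, 73, ∞, 73, 73]
  [83, 68, 99, 92, ∞, 79]
  [46, 46, 46, 46, 46, ∞]
Answer: M*[5][2] = 68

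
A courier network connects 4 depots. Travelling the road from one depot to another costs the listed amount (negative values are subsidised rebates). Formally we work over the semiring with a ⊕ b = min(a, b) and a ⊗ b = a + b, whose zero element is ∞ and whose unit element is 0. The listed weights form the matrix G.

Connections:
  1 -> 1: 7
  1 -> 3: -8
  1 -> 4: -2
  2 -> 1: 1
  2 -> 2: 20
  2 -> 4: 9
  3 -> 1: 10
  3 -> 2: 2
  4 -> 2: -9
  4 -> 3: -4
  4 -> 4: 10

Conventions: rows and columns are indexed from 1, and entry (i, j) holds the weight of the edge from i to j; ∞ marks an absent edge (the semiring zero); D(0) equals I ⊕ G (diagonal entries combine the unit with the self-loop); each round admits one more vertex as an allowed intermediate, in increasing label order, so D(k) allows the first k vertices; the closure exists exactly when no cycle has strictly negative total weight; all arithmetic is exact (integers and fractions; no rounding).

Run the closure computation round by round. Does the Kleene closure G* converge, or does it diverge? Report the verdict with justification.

D(0):
  [0, ∞, -8, -2]
  [1, 0, ∞, 9]
  [10, 2, 0, ∞]
  [∞, -9, -4, 0]
D(1):
  [0, ∞, -8, -2]
  [1, 0, -7, -1]
  [10, 2, 0, 8]
  [∞, -9, -4, 0]
Detection: at round 2, diagonal entry (3, 3) turns strictly negative.
Key observation: the cycle 3->2->1->3 has total weight 2 + 1 + (-8), which is strictly negative.
Answer: DIVERGES — negative cycle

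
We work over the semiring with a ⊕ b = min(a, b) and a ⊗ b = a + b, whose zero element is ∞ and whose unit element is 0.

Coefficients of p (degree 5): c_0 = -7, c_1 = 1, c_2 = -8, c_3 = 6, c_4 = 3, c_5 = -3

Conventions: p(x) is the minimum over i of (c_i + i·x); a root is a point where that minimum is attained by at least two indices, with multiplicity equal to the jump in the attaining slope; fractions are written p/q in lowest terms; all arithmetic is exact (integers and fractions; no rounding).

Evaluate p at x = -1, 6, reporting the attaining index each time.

p(-1) = min(-7+0·(-1)=-7, 1+1·(-1)=0, -8+2·(-1)=-10, 6+3·(-1)=3, 3+4·(-1)=-1, -3+5·(-1)=-8) = -10 (attained by i=2)
p(6) = min(-7+0·6=-7, 1+1·6=7, -8+2·6=4, 6+3·6=24, 3+4·6=27, -3+5·6=27) = -7 (attained by i=0)
Answer: p(-1) = -10; p(6) = -7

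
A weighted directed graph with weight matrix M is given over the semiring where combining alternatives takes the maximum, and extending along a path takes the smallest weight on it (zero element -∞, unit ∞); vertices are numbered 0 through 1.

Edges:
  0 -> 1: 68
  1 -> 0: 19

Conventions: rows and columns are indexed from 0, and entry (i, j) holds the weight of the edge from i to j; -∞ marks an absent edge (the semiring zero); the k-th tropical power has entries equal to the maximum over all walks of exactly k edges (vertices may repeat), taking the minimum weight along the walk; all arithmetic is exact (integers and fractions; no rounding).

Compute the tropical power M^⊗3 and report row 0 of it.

M^⊗2:
  [19, -∞]
  [-∞, 19]
M^⊗3:
  [-∞, 19]
  [19, -∞]
Answer: row 0 of M^⊗3 = [-∞, 19]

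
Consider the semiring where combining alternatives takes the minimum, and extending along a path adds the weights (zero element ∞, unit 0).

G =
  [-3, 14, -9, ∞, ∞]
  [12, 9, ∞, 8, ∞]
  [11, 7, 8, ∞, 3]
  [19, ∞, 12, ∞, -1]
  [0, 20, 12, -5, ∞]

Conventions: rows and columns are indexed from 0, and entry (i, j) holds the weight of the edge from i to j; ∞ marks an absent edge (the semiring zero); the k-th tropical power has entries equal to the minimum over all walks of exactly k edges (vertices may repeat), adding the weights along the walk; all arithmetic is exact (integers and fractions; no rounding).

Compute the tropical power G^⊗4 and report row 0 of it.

G^⊗2:
  [-6, -2, -12, 22, -6]
  [9, 18, 3, 17, 7]
  [3, 15, 2, -2, 11]
  [-1, 19, 10, -6, 15]
  [-3, 14, -9, 28, -6]
G^⊗3:
  [-9, -5, -15, -11, -9]
  [6, 10, 0, 2, 6]
  [0, 9, -6, 6, -3]
  [-4, 13, -10, 10, -7]
  [-6, -2, -12, -11, -6]
G^⊗4:
  [-12, -8, -18, -14, -12]
  [3, 7, -3, 1, 1]
  [-3, 1, -9, -8, -3]
  [-7, -3, -13, -12, -7]
  [-9, -5, -15, -11, -12]
Answer: row 0 of G^⊗4 = [-12, -8, -18, -14, -12]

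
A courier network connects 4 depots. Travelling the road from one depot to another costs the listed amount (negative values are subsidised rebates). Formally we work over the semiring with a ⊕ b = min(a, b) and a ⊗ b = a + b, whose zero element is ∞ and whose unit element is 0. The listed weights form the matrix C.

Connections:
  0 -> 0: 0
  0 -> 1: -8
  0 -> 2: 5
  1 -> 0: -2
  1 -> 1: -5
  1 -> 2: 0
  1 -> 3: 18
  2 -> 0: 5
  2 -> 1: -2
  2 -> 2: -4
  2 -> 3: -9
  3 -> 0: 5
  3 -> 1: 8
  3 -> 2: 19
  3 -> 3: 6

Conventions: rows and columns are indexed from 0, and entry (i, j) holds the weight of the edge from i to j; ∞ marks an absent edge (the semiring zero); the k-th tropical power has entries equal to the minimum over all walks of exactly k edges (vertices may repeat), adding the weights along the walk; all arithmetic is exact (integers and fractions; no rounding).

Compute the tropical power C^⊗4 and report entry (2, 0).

C^⊗2:
  [-10, -13, -8, -4]
  [-7, -10, -5, -9]
  [-4, -7, -8, -13]
  [5, -3, 8, 10]
C^⊗3:
  [-15, -18, -13, -17]
  [-12, -15, -10, -14]
  [-9, -12, -12, -17]
  [-5, -8, -3, -1]
C^⊗4:
  [-20, -23, -18, -22]
  [-17, -20, -15, -19]
  [-14, -17, -16, -21]
  [-10, -13, -8, -12]
Key observation: the optimum is the walk 2->1->0->1->0, with weight (-2) + (-2) + (-8) + (-2) = -14.
Optimal value attained by: walk 2->1->0->1->0.
Answer: (C^⊗4)[2][0] = -14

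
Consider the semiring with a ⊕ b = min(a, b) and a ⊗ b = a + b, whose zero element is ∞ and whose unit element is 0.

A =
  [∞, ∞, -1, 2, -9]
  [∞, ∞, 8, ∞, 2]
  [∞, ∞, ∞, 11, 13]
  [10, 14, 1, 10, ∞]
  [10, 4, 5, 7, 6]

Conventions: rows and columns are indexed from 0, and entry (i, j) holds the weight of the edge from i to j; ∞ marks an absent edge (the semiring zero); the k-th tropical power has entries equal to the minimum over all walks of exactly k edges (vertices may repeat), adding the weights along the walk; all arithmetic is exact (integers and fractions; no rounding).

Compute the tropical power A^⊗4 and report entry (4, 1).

A^⊗2:
  [1, -5, -4, -2, -3]
  [12, 6, 7, 9, 8]
  [21, 17, 12, 20, 19]
  [20, 24, 9, 12, 1]
  [16, 10, 8, 12, 1]
A^⊗3:
  [7, 1, -1, 3, -8]
  [18, 12, 10, 14, 3]
  [29, 23, 20, 23, 12]
  [11, 5, 6, 8, 7]
  [11, 5, 6, 8, 7]
A^⊗4:
  [2, -4, -3, -1, -2]
  [13, 7, 8, 10, 9]
  [22, 16, 17, 19, 18]
  [17, 11, 9, 13, 2]
  [17, 11, 9, 13, 2]
Key observation: the optimum is the walk 4->0->4->4->1, with weight 10 + (-9) + 6 + 4 = 11.
Optimal value attained by: walk 4->0->4->4->1.
Answer: (A^⊗4)[4][1] = 11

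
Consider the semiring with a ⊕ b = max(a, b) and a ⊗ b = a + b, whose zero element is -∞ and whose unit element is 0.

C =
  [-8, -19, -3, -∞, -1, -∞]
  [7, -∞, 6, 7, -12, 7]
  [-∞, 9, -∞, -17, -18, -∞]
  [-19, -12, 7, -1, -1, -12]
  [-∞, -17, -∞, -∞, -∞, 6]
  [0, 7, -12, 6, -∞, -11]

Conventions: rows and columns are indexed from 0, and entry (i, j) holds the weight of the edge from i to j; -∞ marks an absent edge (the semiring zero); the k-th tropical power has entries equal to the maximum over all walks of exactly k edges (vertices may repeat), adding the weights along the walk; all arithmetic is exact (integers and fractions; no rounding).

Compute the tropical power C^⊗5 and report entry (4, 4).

C^⊗2:
  [-12, 6, -11, -12, -9, 5]
  [7, 15, 14, 13, 6, -4]
  [16, -29, 15, 16, -3, 16]
  [-5, 16, 6, -2, -2, 5]
  [6, 13, -6, 12, -29, -5]
  [14, -3, 13, 14, 5, 14]
C^⊗3:
  [13, 12, 12, 13, -6, 13]
  [22, 23, 21, 22, 12, 22]
  [16, 24, 23, 22, 15, 5]
  [23, 15, 22, 23, 4, 23]
  [20, 3, 19, 20, 11, 20]
  [14, 22, 21, 20, 13, 11]
C^⊗4:
  [19, 21, 20, 19, 12, 19]
  [30, 30, 29, 30, 21, 30]
  [31, 32, 30, 31, 21, 31]
  [23, 31, 30, 29, 22, 22]
  [20, 28, 27, 26, 19, 17]
  [29, 30, 28, 29, 19, 29]
C^⊗5:
  [28, 29, 27, 28, 18, 28]
  [37, 38, 37, 37, 29, 37]
  [39, 39, 38, 39, 30, 39]
  [38, 39, 37, 38, 28, 38]
  [35, 36, 34, 35, 25, 35]
  [37, 37, 36, 37, 28, 37]
Key observation: the optimum is the walk 4->5->1->5->3->4, with weight 6 + 7 + 7 + 6 + (-1) = 25.
Optimal value attained by: walk 4->5->1->5->3->4.
Answer: (C^⊗5)[4][4] = 25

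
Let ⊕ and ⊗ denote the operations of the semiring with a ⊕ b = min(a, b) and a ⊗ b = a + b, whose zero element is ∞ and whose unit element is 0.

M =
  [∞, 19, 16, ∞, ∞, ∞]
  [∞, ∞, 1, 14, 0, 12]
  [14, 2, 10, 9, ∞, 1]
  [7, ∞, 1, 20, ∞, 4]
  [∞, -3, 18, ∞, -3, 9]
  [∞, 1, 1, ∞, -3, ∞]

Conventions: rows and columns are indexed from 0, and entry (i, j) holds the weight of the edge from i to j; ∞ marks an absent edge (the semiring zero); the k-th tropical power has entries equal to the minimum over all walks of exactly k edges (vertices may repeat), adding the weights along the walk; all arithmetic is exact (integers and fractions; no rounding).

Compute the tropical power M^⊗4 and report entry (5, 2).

M^⊗2:
  [30, 18, 20, 25, 19, 17]
  [15, -3, 11, 10, -3, 2]
  [16, 2, 2, 16, -2, 11]
  [15, 3, 5, 10, 1, 2]
  [32, -6, -2, 11, -6, 6]
  [15, -6, 2, 10, -6, 2]
M^⊗3:
  [32, 16, 18, 29, 14, 21]
  [17, -6, -2, 11, -6, 6]
  [16, -5, 3, 11, -5, 3]
  [17, -2, 3, 14, -2, 6]
  [12, -9, -5, 7, -9, -1]
  [16, -9, -5, 8, -9, 3]
M^⊗4:
  [32, 11, 17, 27, 11, 19]
  [12, -9, -5, 7, -9, -1]
  [17, -8, -4, 9, -8, 4]
  [17, -5, -1, 12, -5, 4]
  [9, -12, -8, 4, -12, -4]
  [9, -12, -8, 4, -12, -4]
Key observation: the optimum is the walk 5->4->4->1->2, with weight (-3) + (-3) + (-3) + 1 = -8.
Optimal value attained by: walk 5->4->4->1->2.
Answer: (M^⊗4)[5][2] = -8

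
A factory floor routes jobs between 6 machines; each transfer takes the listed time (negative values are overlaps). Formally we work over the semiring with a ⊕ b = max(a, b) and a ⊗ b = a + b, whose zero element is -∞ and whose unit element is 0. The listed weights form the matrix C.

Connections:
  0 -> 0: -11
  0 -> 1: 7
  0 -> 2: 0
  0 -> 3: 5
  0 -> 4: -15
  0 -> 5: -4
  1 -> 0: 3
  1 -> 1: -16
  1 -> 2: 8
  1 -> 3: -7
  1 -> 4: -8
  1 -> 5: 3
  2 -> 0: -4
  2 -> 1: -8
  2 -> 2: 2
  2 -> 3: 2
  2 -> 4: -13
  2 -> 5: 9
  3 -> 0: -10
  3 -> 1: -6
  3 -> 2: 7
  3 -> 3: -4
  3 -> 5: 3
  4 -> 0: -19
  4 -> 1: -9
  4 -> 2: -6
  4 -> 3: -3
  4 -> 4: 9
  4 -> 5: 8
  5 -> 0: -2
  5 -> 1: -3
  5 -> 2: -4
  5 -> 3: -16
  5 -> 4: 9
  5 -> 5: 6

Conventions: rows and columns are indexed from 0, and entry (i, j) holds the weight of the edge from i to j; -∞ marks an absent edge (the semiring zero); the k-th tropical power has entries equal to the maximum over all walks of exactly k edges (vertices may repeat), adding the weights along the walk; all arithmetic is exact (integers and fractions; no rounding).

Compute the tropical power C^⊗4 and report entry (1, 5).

C^⊗2:
  [10, -1, 15, 2, 5, 10]
  [4, 10, 10, 10, 12, 17]
  [7, 6, 9, 4, 18, 15]
  [3, 0, 9, 9, 12, 16]
  [6, 5, 4, 6, 18, 17]
  [4, 5, 5, 6, 18, 17]
C^⊗3:
  [11, 17, 17, 17, 19, 24]
  [15, 14, 18, 12, 26, 23]
  [13, 14, 14, 15, 27, 26]
  [14, 13, 16, 11, 25, 22]
  [15, 14, 13, 15, 27, 26]
  [15, 14, 13, 15, 27, 26]
C^⊗4:
  [22, 21, 25, 19, 33, 30]
  [21, 22, 22, 23, 35, 34]
  [24, 23, 22, 24, 36, 35]
  [20, 21, 21, 22, 34, 33]
  [24, 23, 22, 24, 36, 35]
  [24, 23, 22, 24, 36, 35]
Key observation: the optimum is the walk 1->2->5->4->5, with weight 8 + 9 + 9 + 8 = 34.
Optimal value attained by: walk 1->2->5->4->5.
Answer: (C^⊗4)[1][5] = 34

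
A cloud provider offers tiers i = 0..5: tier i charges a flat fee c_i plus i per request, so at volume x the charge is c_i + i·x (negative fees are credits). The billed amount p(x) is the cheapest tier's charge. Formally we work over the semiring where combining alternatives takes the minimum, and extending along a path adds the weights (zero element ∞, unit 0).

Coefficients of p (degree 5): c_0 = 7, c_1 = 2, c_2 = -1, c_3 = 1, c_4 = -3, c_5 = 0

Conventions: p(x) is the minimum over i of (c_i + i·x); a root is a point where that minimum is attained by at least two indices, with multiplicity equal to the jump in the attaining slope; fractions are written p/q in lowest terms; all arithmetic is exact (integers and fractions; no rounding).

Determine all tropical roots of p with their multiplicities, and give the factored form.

hull edge (i=0, c=7) to (i=1, c=2): slope -5, span 1
hull edge (i=1, c=2) to (i=2, c=-1): slope -3, span 1
hull edge (i=2, c=-1) to (i=4, c=-3): slope -1, span 2
hull edge (i=4, c=-3) to (i=5, c=0): slope 3, span 1
Factored form: p(x) = 0 ⊗ (x ⊕ (-3)) ⊗ (x ⊕ 1) ⊗ (x ⊕ 1) ⊗ (x ⊕ 3) ⊗ (x ⊕ 5)
Answer: roots = -3 (mult 1), 1 (mult 2), 3 (mult 1), 5 (mult 1)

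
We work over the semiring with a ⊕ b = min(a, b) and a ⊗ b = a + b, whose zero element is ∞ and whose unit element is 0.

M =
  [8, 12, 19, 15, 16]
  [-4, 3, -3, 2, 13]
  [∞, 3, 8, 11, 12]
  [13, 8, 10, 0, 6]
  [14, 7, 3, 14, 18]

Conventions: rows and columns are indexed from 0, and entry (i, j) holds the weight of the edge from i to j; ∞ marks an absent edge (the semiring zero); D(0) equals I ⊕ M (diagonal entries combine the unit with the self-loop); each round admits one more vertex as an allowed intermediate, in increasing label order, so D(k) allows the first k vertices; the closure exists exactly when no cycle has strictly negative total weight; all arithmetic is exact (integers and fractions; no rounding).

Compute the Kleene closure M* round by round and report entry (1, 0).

D(0):
  [0, 12, 19, 15, 16]
  [-4, 0, -3, 2, 13]
  [∞, 3, 0, 11, 12]
  [13, 8, 10, 0, 6]
  [14, 7, 3, 14, 0]
D(1):
  [0, 12, 19, 15, 16]
  [-4, 0, -3, 2, 12]
  [∞, 3, 0, 11, 12]
  [13, 8, 10, 0, 6]
  [14, 7, 3, 14, 0]
D(2):
  [0, 12, 9, 14, 16]
  [-4, 0, -3, 2, 12]
  [-1, 3, 0, 5, 12]
  [4, 8, 5, 0, 6]
  [3, 7, 3, 9, 0]
D(3):
  [0, 12, 9, 14, 16]
  [-4, 0, -3, 2, 9]
  [-1, 3, 0, 5, 12]
  [4, 8, 5, 0, 6]
  [2, 6, 3, 8, 0]
D(4):
  [0, 12, 9, 14, 16]
  [-4, 0, -3, 2, 8]
  [-1, 3, 0, 5, 11]
  [4, 8, 5, 0, 6]
  [2, 6, 3, 8, 0]
D(5):
  [0, 12, 9, 14, 16]
  [-4, 0, -3, 2, 8]
  [-1, 3, 0, 5, 11]
  [4, 8, 5, 0, 6]
  [2, 6, 3, 8, 0]
Answer: M*[1][0] = -4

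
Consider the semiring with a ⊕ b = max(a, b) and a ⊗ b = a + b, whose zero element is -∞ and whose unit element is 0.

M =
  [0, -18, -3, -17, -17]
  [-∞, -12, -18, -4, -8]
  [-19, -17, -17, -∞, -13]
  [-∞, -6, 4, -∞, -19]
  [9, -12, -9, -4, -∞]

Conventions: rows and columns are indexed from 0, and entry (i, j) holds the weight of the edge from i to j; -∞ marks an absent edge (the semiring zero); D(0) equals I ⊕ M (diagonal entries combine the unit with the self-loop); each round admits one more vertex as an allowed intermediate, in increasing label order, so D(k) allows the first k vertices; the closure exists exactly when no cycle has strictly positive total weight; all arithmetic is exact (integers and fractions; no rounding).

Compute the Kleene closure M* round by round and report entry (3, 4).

D(0):
  [0, -18, -3, -17, -17]
  [-∞, 0, -18, -4, -8]
  [-19, -17, 0, -∞, -13]
  [-∞, -6, 4, 0, -19]
  [9, -12, -9, -4, 0]
D(1):
  [0, -18, -3, -17, -17]
  [-∞, 0, -18, -4, -8]
  [-19, -17, 0, -36, -13]
  [-∞, -6, 4, 0, -19]
  [9, -9, 6, -4, 0]
D(2):
  [0, -18, -3, -17, -17]
  [-∞, 0, -18, -4, -8]
  [-19, -17, 0, -21, -13]
  [-∞, -6, 4, 0, -14]
  [9, -9, 6, -4, 0]
D(3):
  [0, -18, -3, -17, -16]
  [-37, 0, -18, -4, -8]
  [-19, -17, 0, -21, -13]
  [-15, -6, 4, 0, -9]
  [9, -9, 6, -4, 0]
D(4):
  [0, -18, -3, -17, -16]
  [-19, 0, 0, -4, -8]
  [-19, -17, 0, -21, -13]
  [-15, -6, 4, 0, -9]
  [9, -9, 6, -4, 0]
D(5):
  [0, -18, -3, -17, -16]
  [1, 0, 0, -4, -8]
  [-4, -17, 0, -17, -13]
  [0, -6, 4, 0, -9]
  [9, -9, 6, -4, 0]
Answer: M*[3][4] = -9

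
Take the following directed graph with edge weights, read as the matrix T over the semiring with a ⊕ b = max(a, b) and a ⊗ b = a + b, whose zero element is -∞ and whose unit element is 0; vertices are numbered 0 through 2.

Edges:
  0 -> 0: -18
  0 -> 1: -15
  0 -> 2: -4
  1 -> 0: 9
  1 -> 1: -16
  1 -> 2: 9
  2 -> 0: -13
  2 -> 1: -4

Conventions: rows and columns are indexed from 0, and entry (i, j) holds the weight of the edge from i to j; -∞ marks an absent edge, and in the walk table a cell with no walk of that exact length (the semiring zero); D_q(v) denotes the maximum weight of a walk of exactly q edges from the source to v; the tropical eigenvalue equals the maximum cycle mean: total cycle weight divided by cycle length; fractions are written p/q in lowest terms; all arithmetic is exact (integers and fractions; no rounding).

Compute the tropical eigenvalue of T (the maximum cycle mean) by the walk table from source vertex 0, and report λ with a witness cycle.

q=0: [0, -∞, -∞]
q=1: [-18, -15, -4]
q=2: [-6, -8, -6]
q=3: [1, -10, 1]
Optimal cycle mean attained by: cycle 1->2->1, total 9 + (-4), length 2.
Answer: λ = 5/2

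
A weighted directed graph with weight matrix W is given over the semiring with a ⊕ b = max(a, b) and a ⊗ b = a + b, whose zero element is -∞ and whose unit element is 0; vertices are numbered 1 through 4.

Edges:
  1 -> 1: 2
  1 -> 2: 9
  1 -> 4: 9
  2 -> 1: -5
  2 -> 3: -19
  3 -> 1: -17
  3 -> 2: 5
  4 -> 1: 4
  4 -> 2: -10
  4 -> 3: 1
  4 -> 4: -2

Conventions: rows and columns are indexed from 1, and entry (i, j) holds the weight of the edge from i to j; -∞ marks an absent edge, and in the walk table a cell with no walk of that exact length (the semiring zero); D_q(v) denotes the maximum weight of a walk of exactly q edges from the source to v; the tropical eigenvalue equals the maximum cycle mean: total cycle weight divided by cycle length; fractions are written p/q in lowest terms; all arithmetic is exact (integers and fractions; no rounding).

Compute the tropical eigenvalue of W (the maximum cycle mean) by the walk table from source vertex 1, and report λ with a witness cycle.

q=0: [0, -∞, -∞, -∞]
q=1: [2, 9, -∞, 9]
q=2: [13, 11, 10, 11]
q=3: [15, 22, 12, 22]
q=4: [26, 24, 23, 24]
Optimal cycle mean attained by: cycle 1->4->1, total 9 + 4, length 2.
Answer: λ = 13/2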